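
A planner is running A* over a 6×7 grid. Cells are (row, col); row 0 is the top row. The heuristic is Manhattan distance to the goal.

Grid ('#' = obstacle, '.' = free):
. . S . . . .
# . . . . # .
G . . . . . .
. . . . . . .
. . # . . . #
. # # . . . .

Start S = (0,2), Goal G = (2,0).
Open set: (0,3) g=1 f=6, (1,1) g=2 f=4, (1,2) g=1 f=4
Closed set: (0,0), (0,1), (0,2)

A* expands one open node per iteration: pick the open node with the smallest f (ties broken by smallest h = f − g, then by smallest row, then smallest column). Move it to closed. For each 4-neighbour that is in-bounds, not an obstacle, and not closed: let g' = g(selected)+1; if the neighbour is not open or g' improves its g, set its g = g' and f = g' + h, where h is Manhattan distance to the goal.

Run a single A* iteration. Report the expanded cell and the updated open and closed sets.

expanded=(1,1); open=[(0,3) g=1 f=6, (1,2) g=1 f=4, (2,1) g=3 f=4]; closed=[(0,0), (0,1), (0,2), (1,1)]

step 1: expand (1,1) (f=4, h=2) → closed; open now [(0,3) g=1 f=6, (1,2) g=1 f=4, (2,1) g=3 f=4]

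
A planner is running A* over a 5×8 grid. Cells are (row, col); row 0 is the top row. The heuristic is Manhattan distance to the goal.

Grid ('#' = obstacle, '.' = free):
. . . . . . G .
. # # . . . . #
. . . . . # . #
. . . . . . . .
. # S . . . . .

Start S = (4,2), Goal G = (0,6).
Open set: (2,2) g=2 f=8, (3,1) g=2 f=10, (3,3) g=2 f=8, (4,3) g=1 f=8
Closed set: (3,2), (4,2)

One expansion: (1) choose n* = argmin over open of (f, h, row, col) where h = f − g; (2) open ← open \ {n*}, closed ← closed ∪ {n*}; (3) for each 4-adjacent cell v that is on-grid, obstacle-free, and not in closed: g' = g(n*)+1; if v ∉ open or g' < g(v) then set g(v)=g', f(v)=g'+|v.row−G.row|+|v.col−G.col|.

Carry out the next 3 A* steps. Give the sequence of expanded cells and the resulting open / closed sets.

order=[(2,2) → (2,3) → (1,3)]; open=[(0,3) g=5 f=8, (1,4) g=5 f=8, (2,1) g=3 f=10, (2,4) g=4 f=8, (3,1) g=2 f=10, (3,3) g=2 f=8, (4,3) g=1 f=8]; closed=[(1,3), (2,2), (2,3), (3,2), (4,2)]

step 1: expand (2,2) (f=8, h=6) → closed; open now [(2,1) g=3 f=10, (2,3) g=3 f=8, (3,1) g=2 f=10, (3,3) g=2 f=8, (4,3) g=1 f=8]
step 2: expand (2,3) (f=8, h=5) → closed; open now [(1,3) g=4 f=8, (2,1) g=3 f=10, (2,4) g=4 f=8, (3,1) g=2 f=10, (3,3) g=2 f=8, (4,3) g=1 f=8]
step 3: expand (1,3) (f=8, h=4) → closed; open now [(0,3) g=5 f=8, (1,4) g=5 f=8, (2,1) g=3 f=10, (2,4) g=4 f=8, (3,1) g=2 f=10, (3,3) g=2 f=8, (4,3) g=1 f=8]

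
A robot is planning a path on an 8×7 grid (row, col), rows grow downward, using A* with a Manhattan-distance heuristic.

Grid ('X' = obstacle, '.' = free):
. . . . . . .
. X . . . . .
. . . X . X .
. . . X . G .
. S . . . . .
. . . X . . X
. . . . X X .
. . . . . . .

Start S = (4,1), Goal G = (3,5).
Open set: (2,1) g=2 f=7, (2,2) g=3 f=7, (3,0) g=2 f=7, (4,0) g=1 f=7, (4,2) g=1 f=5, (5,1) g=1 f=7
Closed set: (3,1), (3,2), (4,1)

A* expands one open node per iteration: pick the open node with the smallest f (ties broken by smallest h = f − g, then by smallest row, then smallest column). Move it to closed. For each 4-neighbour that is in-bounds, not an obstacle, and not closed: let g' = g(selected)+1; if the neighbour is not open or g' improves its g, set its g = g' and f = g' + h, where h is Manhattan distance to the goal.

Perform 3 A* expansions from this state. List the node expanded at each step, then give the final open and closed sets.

order=[(4,2) → (4,3) → (4,4)]; open=[(2,1) g=2 f=7, (2,2) g=3 f=7, (3,0) g=2 f=7, (3,4) g=4 f=5, (4,0) g=1 f=7, (4,5) g=4 f=5, (5,1) g=1 f=7, (5,2) g=2 f=7, (5,4) g=4 f=7]; closed=[(3,1), (3,2), (4,1), (4,2), (4,3), (4,4)]

step 1: expand (4,2) (f=5, h=4) → closed; open now [(2,1) g=2 f=7, (2,2) g=3 f=7, (3,0) g=2 f=7, (4,0) g=1 f=7, (4,3) g=2 f=5, (5,1) g=1 f=7, (5,2) g=2 f=7]
step 2: expand (4,3) (f=5, h=3) → closed; open now [(2,1) g=2 f=7, (2,2) g=3 f=7, (3,0) g=2 f=7, (4,0) g=1 f=7, (4,4) g=3 f=5, (5,1) g=1 f=7, (5,2) g=2 f=7]
step 3: expand (4,4) (f=5, h=2) → closed; open now [(2,1) g=2 f=7, (2,2) g=3 f=7, (3,0) g=2 f=7, (3,4) g=4 f=5, (4,0) g=1 f=7, (4,5) g=4 f=5, (5,1) g=1 f=7, (5,2) g=2 f=7, (5,4) g=4 f=7]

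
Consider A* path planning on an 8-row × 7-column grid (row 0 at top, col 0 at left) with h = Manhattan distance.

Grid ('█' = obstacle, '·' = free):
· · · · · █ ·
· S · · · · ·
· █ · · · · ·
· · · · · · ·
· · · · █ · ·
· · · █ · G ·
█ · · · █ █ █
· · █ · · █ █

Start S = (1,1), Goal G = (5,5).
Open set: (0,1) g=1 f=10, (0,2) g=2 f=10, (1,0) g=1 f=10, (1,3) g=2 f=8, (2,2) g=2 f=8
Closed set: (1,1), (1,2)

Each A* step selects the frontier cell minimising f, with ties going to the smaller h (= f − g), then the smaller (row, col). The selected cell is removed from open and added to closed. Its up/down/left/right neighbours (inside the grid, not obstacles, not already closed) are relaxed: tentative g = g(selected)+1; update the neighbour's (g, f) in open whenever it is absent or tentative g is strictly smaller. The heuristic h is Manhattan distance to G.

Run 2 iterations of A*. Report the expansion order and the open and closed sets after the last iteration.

order=[(1,3) → (1,4)]; open=[(0,1) g=1 f=10, (0,2) g=2 f=10, (0,3) g=3 f=10, (0,4) g=4 f=10, (1,0) g=1 f=10, (1,5) g=4 f=8, (2,2) g=2 f=8, (2,3) g=3 f=8, (2,4) g=4 f=8]; closed=[(1,1), (1,2), (1,3), (1,4)]

step 1: expand (1,3) (f=8, h=6) → closed; open now [(0,1) g=1 f=10, (0,2) g=2 f=10, (0,3) g=3 f=10, (1,0) g=1 f=10, (1,4) g=3 f=8, (2,2) g=2 f=8, (2,3) g=3 f=8]
step 2: expand (1,4) (f=8, h=5) → closed; open now [(0,1) g=1 f=10, (0,2) g=2 f=10, (0,3) g=3 f=10, (0,4) g=4 f=10, (1,0) g=1 f=10, (1,5) g=4 f=8, (2,2) g=2 f=8, (2,3) g=3 f=8, (2,4) g=4 f=8]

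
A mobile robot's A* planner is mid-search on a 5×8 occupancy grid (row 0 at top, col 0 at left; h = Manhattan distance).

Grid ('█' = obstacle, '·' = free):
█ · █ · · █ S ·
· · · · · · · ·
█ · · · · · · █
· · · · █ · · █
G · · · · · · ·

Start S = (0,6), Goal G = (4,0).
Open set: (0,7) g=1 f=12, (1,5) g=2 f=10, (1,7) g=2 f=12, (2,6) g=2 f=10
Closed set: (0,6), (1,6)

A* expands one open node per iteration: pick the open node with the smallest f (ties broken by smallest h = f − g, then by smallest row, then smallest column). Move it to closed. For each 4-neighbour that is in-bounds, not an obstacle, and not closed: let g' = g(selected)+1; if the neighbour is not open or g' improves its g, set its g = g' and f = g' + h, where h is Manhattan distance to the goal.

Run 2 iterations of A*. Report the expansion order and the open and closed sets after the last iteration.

step 1: expand (1,5) (f=10, h=8) → closed; open now [(0,7) g=1 f=12, (1,4) g=3 f=10, (1,7) g=2 f=12, (2,5) g=3 f=10, (2,6) g=2 f=10]
step 2: expand (1,4) (f=10, h=7) → closed; open now [(0,4) g=4 f=12, (0,7) g=1 f=12, (1,3) g=4 f=10, (1,7) g=2 f=12, (2,4) g=4 f=10, (2,5) g=3 f=10, (2,6) g=2 f=10]

order=[(1,5) → (1,4)]; open=[(0,4) g=4 f=12, (0,7) g=1 f=12, (1,3) g=4 f=10, (1,7) g=2 f=12, (2,4) g=4 f=10, (2,5) g=3 f=10, (2,6) g=2 f=10]; closed=[(0,6), (1,4), (1,5), (1,6)]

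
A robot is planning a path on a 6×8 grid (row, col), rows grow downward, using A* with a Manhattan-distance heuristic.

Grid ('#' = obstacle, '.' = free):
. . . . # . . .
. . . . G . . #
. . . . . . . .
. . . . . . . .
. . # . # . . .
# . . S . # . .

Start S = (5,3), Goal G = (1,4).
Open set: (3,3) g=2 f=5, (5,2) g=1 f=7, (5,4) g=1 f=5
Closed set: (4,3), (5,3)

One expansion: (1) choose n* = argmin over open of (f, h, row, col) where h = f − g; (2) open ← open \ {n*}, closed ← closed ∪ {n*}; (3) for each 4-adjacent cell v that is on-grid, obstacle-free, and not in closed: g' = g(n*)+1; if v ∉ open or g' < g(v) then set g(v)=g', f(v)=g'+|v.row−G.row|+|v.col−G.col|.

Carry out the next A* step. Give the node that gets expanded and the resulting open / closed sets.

step 1: expand (3,3) (f=5, h=3) → closed; open now [(2,3) g=3 f=5, (3,2) g=3 f=7, (3,4) g=3 f=5, (5,2) g=1 f=7, (5,4) g=1 f=5]

expanded=(3,3); open=[(2,3) g=3 f=5, (3,2) g=3 f=7, (3,4) g=3 f=5, (5,2) g=1 f=7, (5,4) g=1 f=5]; closed=[(3,3), (4,3), (5,3)]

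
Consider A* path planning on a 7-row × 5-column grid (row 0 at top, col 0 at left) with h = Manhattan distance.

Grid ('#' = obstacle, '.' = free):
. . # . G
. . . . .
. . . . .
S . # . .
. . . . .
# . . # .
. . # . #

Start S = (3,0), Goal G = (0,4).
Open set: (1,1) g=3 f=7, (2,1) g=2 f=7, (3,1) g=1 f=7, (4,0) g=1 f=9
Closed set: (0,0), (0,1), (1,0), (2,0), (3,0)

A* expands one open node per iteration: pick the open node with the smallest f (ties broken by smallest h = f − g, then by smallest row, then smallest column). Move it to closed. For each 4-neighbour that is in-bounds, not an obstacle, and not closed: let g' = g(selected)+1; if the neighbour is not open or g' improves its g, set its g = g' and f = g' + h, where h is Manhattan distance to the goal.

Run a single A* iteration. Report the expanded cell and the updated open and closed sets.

step 1: expand (1,1) (f=7, h=4) → closed; open now [(1,2) g=4 f=7, (2,1) g=2 f=7, (3,1) g=1 f=7, (4,0) g=1 f=9]

expanded=(1,1); open=[(1,2) g=4 f=7, (2,1) g=2 f=7, (3,1) g=1 f=7, (4,0) g=1 f=9]; closed=[(0,0), (0,1), (1,0), (1,1), (2,0), (3,0)]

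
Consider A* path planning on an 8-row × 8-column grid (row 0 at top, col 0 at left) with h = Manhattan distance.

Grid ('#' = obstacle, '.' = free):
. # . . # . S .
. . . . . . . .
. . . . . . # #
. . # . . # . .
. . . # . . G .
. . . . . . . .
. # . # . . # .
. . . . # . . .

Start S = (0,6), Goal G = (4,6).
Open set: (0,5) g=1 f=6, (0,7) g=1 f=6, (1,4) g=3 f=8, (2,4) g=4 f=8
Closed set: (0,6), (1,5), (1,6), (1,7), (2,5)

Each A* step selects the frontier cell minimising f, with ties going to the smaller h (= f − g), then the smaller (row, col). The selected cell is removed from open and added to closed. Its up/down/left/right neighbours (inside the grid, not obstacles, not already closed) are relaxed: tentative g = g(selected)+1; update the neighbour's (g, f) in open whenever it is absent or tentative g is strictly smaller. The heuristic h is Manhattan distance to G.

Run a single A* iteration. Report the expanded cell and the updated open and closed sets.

step 1: expand (0,5) (f=6, h=5) → closed; open now [(0,7) g=1 f=6, (1,4) g=3 f=8, (2,4) g=4 f=8]

expanded=(0,5); open=[(0,7) g=1 f=6, (1,4) g=3 f=8, (2,4) g=4 f=8]; closed=[(0,5), (0,6), (1,5), (1,6), (1,7), (2,5)]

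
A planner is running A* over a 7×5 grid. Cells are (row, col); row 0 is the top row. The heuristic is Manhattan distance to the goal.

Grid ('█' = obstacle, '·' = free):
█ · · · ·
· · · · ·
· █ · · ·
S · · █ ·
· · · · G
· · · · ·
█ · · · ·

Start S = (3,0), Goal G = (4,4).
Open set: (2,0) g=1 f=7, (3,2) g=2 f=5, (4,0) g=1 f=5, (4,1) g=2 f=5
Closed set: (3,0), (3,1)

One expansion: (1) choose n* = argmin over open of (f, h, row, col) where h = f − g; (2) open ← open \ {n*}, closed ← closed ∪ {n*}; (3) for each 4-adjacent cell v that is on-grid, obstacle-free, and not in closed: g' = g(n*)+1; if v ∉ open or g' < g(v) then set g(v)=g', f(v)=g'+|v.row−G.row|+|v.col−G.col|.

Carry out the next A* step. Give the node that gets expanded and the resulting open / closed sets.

expanded=(3,2); open=[(2,0) g=1 f=7, (2,2) g=3 f=7, (4,0) g=1 f=5, (4,1) g=2 f=5, (4,2) g=3 f=5]; closed=[(3,0), (3,1), (3,2)]

step 1: expand (3,2) (f=5, h=3) → closed; open now [(2,0) g=1 f=7, (2,2) g=3 f=7, (4,0) g=1 f=5, (4,1) g=2 f=5, (4,2) g=3 f=5]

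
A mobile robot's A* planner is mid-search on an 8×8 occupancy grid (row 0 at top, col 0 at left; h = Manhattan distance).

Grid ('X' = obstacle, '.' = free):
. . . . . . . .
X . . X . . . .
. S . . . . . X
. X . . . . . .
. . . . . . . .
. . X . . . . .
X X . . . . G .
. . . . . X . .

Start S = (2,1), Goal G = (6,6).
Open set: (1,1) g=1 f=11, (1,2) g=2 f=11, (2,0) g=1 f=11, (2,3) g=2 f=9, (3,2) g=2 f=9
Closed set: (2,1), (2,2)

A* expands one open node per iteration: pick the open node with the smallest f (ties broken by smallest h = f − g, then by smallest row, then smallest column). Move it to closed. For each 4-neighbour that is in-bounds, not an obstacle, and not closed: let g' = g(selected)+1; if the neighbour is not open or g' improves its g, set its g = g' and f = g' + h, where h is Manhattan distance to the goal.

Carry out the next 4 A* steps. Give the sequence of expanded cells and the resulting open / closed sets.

step 1: expand (2,3) (f=9, h=7) → closed; open now [(1,1) g=1 f=11, (1,2) g=2 f=11, (2,0) g=1 f=11, (2,4) g=3 f=9, (3,2) g=2 f=9, (3,3) g=3 f=9]
step 2: expand (2,4) (f=9, h=6) → closed; open now [(1,1) g=1 f=11, (1,2) g=2 f=11, (1,4) g=4 f=11, (2,0) g=1 f=11, (2,5) g=4 f=9, (3,2) g=2 f=9, (3,3) g=3 f=9, (3,4) g=4 f=9]
step 3: expand (2,5) (f=9, h=5) → closed; open now [(1,1) g=1 f=11, (1,2) g=2 f=11, (1,4) g=4 f=11, (1,5) g=5 f=11, (2,0) g=1 f=11, (2,6) g=5 f=9, (3,2) g=2 f=9, (3,3) g=3 f=9, (3,4) g=4 f=9, (3,5) g=5 f=9]
step 4: expand (2,6) (f=9, h=4) → closed; open now [(1,1) g=1 f=11, (1,2) g=2 f=11, (1,4) g=4 f=11, (1,5) g=5 f=11, (1,6) g=6 f=11, (2,0) g=1 f=11, (3,2) g=2 f=9, (3,3) g=3 f=9, (3,4) g=4 f=9, (3,5) g=5 f=9, (3,6) g=6 f=9]

order=[(2,3) → (2,4) → (2,5) → (2,6)]; open=[(1,1) g=1 f=11, (1,2) g=2 f=11, (1,4) g=4 f=11, (1,5) g=5 f=11, (1,6) g=6 f=11, (2,0) g=1 f=11, (3,2) g=2 f=9, (3,3) g=3 f=9, (3,4) g=4 f=9, (3,5) g=5 f=9, (3,6) g=6 f=9]; closed=[(2,1), (2,2), (2,3), (2,4), (2,5), (2,6)]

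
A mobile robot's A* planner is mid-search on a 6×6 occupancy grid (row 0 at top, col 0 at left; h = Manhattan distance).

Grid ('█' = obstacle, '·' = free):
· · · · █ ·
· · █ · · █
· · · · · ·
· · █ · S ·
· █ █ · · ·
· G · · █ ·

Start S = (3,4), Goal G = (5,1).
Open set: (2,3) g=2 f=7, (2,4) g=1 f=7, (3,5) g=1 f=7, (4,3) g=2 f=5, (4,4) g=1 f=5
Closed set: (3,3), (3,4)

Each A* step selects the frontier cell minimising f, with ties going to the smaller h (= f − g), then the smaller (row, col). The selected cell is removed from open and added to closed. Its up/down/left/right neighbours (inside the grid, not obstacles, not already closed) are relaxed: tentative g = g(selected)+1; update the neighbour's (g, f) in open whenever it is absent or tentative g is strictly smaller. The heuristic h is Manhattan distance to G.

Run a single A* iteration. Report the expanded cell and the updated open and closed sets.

expanded=(4,3); open=[(2,3) g=2 f=7, (2,4) g=1 f=7, (3,5) g=1 f=7, (4,4) g=1 f=5, (5,3) g=3 f=5]; closed=[(3,3), (3,4), (4,3)]

step 1: expand (4,3) (f=5, h=3) → closed; open now [(2,3) g=2 f=7, (2,4) g=1 f=7, (3,5) g=1 f=7, (4,4) g=1 f=5, (5,3) g=3 f=5]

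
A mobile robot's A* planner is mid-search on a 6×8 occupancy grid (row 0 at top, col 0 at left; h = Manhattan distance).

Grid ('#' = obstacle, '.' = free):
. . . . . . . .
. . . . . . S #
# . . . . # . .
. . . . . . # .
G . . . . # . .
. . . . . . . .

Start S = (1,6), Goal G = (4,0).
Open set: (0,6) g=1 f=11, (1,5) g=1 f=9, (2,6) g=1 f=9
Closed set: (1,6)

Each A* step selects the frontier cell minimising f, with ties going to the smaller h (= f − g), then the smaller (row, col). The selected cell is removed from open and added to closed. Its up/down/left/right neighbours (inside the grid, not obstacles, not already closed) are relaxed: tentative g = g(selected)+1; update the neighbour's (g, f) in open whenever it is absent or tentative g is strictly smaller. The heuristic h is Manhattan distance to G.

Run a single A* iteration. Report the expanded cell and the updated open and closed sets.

expanded=(1,5); open=[(0,5) g=2 f=11, (0,6) g=1 f=11, (1,4) g=2 f=9, (2,6) g=1 f=9]; closed=[(1,5), (1,6)]

step 1: expand (1,5) (f=9, h=8) → closed; open now [(0,5) g=2 f=11, (0,6) g=1 f=11, (1,4) g=2 f=9, (2,6) g=1 f=9]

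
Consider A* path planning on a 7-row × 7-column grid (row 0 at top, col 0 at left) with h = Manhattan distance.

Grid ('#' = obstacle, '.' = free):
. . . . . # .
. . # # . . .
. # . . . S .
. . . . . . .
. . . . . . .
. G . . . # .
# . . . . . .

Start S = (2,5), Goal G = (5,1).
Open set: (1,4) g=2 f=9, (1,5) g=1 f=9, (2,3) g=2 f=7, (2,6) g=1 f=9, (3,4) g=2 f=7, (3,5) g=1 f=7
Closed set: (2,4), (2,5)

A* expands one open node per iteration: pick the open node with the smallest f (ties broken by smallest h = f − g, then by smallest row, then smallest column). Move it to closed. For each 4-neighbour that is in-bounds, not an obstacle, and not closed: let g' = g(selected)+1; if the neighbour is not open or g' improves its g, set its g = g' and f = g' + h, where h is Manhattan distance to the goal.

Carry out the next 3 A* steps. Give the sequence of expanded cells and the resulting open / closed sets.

order=[(2,3) → (2,2) → (3,2)]; open=[(1,4) g=2 f=9, (1,5) g=1 f=9, (2,6) g=1 f=9, (3,1) g=5 f=7, (3,3) g=3 f=7, (3,4) g=2 f=7, (3,5) g=1 f=7, (4,2) g=5 f=7]; closed=[(2,2), (2,3), (2,4), (2,5), (3,2)]

step 1: expand (2,3) (f=7, h=5) → closed; open now [(1,4) g=2 f=9, (1,5) g=1 f=9, (2,2) g=3 f=7, (2,6) g=1 f=9, (3,3) g=3 f=7, (3,4) g=2 f=7, (3,5) g=1 f=7]
step 2: expand (2,2) (f=7, h=4) → closed; open now [(1,4) g=2 f=9, (1,5) g=1 f=9, (2,6) g=1 f=9, (3,2) g=4 f=7, (3,3) g=3 f=7, (3,4) g=2 f=7, (3,5) g=1 f=7]
step 3: expand (3,2) (f=7, h=3) → closed; open now [(1,4) g=2 f=9, (1,5) g=1 f=9, (2,6) g=1 f=9, (3,1) g=5 f=7, (3,3) g=3 f=7, (3,4) g=2 f=7, (3,5) g=1 f=7, (4,2) g=5 f=7]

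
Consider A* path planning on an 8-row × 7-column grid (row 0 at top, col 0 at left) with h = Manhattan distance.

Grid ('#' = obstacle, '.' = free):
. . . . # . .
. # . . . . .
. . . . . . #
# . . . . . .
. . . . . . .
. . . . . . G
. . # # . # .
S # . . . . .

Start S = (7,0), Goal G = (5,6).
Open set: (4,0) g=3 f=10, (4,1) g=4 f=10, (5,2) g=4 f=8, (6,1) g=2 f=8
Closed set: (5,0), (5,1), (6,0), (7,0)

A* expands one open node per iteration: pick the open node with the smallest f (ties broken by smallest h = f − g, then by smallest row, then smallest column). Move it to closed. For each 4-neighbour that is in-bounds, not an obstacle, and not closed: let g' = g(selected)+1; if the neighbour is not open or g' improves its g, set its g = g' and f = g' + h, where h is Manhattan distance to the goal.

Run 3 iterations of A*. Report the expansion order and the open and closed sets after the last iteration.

order=[(5,2) → (5,3) → (5,4)]; open=[(4,0) g=3 f=10, (4,1) g=4 f=10, (4,2) g=5 f=10, (4,3) g=6 f=10, (4,4) g=7 f=10, (5,5) g=7 f=8, (6,1) g=2 f=8, (6,4) g=7 f=10]; closed=[(5,0), (5,1), (5,2), (5,3), (5,4), (6,0), (7,0)]

step 1: expand (5,2) (f=8, h=4) → closed; open now [(4,0) g=3 f=10, (4,1) g=4 f=10, (4,2) g=5 f=10, (5,3) g=5 f=8, (6,1) g=2 f=8]
step 2: expand (5,3) (f=8, h=3) → closed; open now [(4,0) g=3 f=10, (4,1) g=4 f=10, (4,2) g=5 f=10, (4,3) g=6 f=10, (5,4) g=6 f=8, (6,1) g=2 f=8]
step 3: expand (5,4) (f=8, h=2) → closed; open now [(4,0) g=3 f=10, (4,1) g=4 f=10, (4,2) g=5 f=10, (4,3) g=6 f=10, (4,4) g=7 f=10, (5,5) g=7 f=8, (6,1) g=2 f=8, (6,4) g=7 f=10]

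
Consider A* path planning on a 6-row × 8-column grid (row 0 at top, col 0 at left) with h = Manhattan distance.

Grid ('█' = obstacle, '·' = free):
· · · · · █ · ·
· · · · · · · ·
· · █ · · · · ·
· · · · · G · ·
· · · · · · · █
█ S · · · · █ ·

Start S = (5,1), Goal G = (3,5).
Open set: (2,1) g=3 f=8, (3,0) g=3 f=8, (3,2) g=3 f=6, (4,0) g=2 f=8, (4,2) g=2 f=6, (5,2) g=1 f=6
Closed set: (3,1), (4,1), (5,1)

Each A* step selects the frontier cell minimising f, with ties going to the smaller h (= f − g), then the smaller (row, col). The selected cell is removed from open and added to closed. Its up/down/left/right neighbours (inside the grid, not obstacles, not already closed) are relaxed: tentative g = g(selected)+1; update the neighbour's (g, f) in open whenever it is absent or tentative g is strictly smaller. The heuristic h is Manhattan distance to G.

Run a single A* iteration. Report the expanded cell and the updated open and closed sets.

step 1: expand (3,2) (f=6, h=3) → closed; open now [(2,1) g=3 f=8, (3,0) g=3 f=8, (3,3) g=4 f=6, (4,0) g=2 f=8, (4,2) g=2 f=6, (5,2) g=1 f=6]

expanded=(3,2); open=[(2,1) g=3 f=8, (3,0) g=3 f=8, (3,3) g=4 f=6, (4,0) g=2 f=8, (4,2) g=2 f=6, (5,2) g=1 f=6]; closed=[(3,1), (3,2), (4,1), (5,1)]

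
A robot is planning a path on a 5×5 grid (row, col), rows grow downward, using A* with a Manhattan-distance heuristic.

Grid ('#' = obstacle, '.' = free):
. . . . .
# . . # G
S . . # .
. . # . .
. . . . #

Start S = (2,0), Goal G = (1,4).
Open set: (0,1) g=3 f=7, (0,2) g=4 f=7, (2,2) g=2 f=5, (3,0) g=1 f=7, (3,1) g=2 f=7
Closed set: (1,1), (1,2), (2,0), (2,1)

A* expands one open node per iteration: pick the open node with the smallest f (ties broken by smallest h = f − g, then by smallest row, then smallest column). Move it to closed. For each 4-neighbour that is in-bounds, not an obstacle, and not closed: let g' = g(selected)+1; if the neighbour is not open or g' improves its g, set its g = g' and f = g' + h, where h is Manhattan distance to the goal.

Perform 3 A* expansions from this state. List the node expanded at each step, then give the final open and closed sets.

order=[(2,2) → (0,2) → (0,3)]; open=[(0,1) g=3 f=7, (0,4) g=6 f=7, (3,0) g=1 f=7, (3,1) g=2 f=7]; closed=[(0,2), (0,3), (1,1), (1,2), (2,0), (2,1), (2,2)]

step 1: expand (2,2) (f=5, h=3) → closed; open now [(0,1) g=3 f=7, (0,2) g=4 f=7, (3,0) g=1 f=7, (3,1) g=2 f=7]
step 2: expand (0,2) (f=7, h=3) → closed; open now [(0,1) g=3 f=7, (0,3) g=5 f=7, (3,0) g=1 f=7, (3,1) g=2 f=7]
step 3: expand (0,3) (f=7, h=2) → closed; open now [(0,1) g=3 f=7, (0,4) g=6 f=7, (3,0) g=1 f=7, (3,1) g=2 f=7]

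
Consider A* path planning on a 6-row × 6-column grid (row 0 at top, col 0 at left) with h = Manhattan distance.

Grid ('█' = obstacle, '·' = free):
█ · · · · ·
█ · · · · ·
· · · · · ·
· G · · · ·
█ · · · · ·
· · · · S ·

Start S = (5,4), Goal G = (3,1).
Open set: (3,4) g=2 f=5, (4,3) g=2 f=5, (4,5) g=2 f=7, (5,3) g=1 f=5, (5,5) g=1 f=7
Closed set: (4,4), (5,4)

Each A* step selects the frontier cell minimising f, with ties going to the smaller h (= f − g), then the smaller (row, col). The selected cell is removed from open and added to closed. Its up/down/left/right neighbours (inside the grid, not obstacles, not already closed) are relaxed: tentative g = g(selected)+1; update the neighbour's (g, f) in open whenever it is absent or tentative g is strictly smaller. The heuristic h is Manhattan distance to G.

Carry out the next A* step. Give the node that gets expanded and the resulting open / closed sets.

step 1: expand (3,4) (f=5, h=3) → closed; open now [(2,4) g=3 f=7, (3,3) g=3 f=5, (3,5) g=3 f=7, (4,3) g=2 f=5, (4,5) g=2 f=7, (5,3) g=1 f=5, (5,5) g=1 f=7]

expanded=(3,4); open=[(2,4) g=3 f=7, (3,3) g=3 f=5, (3,5) g=3 f=7, (4,3) g=2 f=5, (4,5) g=2 f=7, (5,3) g=1 f=5, (5,5) g=1 f=7]; closed=[(3,4), (4,4), (5,4)]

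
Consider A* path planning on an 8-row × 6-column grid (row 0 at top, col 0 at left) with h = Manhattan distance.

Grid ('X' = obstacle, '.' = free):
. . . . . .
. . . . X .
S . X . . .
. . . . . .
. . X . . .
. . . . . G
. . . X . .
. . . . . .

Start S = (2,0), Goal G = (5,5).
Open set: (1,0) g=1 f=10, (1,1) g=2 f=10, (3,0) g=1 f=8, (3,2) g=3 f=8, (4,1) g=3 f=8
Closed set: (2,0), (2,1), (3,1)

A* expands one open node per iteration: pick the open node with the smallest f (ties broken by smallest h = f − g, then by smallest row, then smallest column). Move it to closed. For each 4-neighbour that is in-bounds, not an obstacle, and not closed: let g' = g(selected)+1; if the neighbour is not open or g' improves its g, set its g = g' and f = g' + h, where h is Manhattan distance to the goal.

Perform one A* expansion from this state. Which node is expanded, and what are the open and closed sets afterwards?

expanded=(3,2); open=[(1,0) g=1 f=10, (1,1) g=2 f=10, (3,0) g=1 f=8, (3,3) g=4 f=8, (4,1) g=3 f=8]; closed=[(2,0), (2,1), (3,1), (3,2)]

step 1: expand (3,2) (f=8, h=5) → closed; open now [(1,0) g=1 f=10, (1,1) g=2 f=10, (3,0) g=1 f=8, (3,3) g=4 f=8, (4,1) g=3 f=8]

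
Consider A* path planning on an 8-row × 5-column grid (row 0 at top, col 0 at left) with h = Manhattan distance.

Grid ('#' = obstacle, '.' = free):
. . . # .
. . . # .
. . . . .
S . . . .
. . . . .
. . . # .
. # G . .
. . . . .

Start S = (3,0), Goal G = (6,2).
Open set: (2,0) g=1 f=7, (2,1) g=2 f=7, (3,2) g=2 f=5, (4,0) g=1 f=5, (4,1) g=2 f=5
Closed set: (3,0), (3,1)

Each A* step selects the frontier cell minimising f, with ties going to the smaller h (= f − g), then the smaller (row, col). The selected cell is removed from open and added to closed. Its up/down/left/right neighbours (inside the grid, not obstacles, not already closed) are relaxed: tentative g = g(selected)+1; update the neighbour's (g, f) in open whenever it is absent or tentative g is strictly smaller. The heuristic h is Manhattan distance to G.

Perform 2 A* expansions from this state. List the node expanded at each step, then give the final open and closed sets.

order=[(3,2) → (4,2)]; open=[(2,0) g=1 f=7, (2,1) g=2 f=7, (2,2) g=3 f=7, (3,3) g=3 f=7, (4,0) g=1 f=5, (4,1) g=2 f=5, (4,3) g=4 f=7, (5,2) g=4 f=5]; closed=[(3,0), (3,1), (3,2), (4,2)]

step 1: expand (3,2) (f=5, h=3) → closed; open now [(2,0) g=1 f=7, (2,1) g=2 f=7, (2,2) g=3 f=7, (3,3) g=3 f=7, (4,0) g=1 f=5, (4,1) g=2 f=5, (4,2) g=3 f=5]
step 2: expand (4,2) (f=5, h=2) → closed; open now [(2,0) g=1 f=7, (2,1) g=2 f=7, (2,2) g=3 f=7, (3,3) g=3 f=7, (4,0) g=1 f=5, (4,1) g=2 f=5, (4,3) g=4 f=7, (5,2) g=4 f=5]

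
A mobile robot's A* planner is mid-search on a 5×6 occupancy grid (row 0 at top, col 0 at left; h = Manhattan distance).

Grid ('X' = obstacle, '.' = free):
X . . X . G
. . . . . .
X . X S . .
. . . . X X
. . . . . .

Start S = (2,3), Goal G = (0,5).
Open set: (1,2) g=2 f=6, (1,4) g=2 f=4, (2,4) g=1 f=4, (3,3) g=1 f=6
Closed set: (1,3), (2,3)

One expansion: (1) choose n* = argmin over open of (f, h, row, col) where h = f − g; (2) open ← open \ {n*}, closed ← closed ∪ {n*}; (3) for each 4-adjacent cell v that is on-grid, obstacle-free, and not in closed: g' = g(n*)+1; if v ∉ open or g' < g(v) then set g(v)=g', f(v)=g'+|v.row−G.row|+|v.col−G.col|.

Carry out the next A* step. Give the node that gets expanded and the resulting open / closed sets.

step 1: expand (1,4) (f=4, h=2) → closed; open now [(0,4) g=3 f=4, (1,2) g=2 f=6, (1,5) g=3 f=4, (2,4) g=1 f=4, (3,3) g=1 f=6]

expanded=(1,4); open=[(0,4) g=3 f=4, (1,2) g=2 f=6, (1,5) g=3 f=4, (2,4) g=1 f=4, (3,3) g=1 f=6]; closed=[(1,3), (1,4), (2,3)]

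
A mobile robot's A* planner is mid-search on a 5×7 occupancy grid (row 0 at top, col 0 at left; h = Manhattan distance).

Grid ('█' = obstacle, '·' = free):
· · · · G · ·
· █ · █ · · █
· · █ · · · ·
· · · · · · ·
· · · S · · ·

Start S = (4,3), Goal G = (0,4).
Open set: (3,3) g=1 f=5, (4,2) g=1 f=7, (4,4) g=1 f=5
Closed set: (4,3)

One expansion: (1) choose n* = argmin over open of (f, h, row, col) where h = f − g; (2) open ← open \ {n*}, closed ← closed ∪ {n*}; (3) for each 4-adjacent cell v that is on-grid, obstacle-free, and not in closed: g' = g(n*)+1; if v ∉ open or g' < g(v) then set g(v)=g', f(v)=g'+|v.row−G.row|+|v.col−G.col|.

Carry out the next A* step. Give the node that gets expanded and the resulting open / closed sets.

expanded=(3,3); open=[(2,3) g=2 f=5, (3,2) g=2 f=7, (3,4) g=2 f=5, (4,2) g=1 f=7, (4,4) g=1 f=5]; closed=[(3,3), (4,3)]

step 1: expand (3,3) (f=5, h=4) → closed; open now [(2,3) g=2 f=5, (3,2) g=2 f=7, (3,4) g=2 f=5, (4,2) g=1 f=7, (4,4) g=1 f=5]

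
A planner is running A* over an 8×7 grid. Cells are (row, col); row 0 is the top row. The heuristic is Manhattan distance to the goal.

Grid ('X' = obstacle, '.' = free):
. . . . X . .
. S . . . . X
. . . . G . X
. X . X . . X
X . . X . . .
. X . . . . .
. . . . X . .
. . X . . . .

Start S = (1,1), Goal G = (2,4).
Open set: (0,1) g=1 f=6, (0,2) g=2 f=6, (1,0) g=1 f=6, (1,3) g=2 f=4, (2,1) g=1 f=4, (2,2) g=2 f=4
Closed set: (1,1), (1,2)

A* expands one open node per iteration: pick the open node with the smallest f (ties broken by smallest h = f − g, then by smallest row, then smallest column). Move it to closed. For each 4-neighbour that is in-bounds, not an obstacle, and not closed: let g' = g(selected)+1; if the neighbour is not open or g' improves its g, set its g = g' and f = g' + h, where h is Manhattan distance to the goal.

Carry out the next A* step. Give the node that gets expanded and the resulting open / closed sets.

expanded=(1,3); open=[(0,1) g=1 f=6, (0,2) g=2 f=6, (0,3) g=3 f=6, (1,0) g=1 f=6, (1,4) g=3 f=4, (2,1) g=1 f=4, (2,2) g=2 f=4, (2,3) g=3 f=4]; closed=[(1,1), (1,2), (1,3)]

step 1: expand (1,3) (f=4, h=2) → closed; open now [(0,1) g=1 f=6, (0,2) g=2 f=6, (0,3) g=3 f=6, (1,0) g=1 f=6, (1,4) g=3 f=4, (2,1) g=1 f=4, (2,2) g=2 f=4, (2,3) g=3 f=4]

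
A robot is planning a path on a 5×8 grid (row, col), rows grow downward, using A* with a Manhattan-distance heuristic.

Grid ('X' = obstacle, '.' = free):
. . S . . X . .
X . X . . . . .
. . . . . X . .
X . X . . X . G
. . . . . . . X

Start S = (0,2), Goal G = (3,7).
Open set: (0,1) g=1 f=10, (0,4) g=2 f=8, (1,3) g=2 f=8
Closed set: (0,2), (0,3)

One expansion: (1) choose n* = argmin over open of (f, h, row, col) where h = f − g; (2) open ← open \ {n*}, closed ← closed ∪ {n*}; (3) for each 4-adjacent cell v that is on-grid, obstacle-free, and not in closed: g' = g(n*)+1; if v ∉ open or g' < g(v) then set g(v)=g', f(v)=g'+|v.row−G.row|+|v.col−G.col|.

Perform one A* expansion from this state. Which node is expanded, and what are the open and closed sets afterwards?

expanded=(0,4); open=[(0,1) g=1 f=10, (1,3) g=2 f=8, (1,4) g=3 f=8]; closed=[(0,2), (0,3), (0,4)]

step 1: expand (0,4) (f=8, h=6) → closed; open now [(0,1) g=1 f=10, (1,3) g=2 f=8, (1,4) g=3 f=8]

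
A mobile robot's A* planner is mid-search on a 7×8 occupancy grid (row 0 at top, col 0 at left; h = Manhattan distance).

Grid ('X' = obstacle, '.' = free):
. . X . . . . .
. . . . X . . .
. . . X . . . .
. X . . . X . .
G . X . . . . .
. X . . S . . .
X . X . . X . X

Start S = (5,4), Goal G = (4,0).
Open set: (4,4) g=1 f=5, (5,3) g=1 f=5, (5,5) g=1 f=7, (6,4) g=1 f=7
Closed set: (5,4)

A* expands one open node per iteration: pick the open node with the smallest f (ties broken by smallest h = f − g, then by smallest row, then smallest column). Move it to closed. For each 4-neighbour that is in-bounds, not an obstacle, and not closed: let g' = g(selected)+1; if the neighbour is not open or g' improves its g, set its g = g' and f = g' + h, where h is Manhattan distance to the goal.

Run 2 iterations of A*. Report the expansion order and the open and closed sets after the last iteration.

step 1: expand (4,4) (f=5, h=4) → closed; open now [(3,4) g=2 f=7, (4,3) g=2 f=5, (4,5) g=2 f=7, (5,3) g=1 f=5, (5,5) g=1 f=7, (6,4) g=1 f=7]
step 2: expand (4,3) (f=5, h=3) → closed; open now [(3,3) g=3 f=7, (3,4) g=2 f=7, (4,5) g=2 f=7, (5,3) g=1 f=5, (5,5) g=1 f=7, (6,4) g=1 f=7]

order=[(4,4) → (4,3)]; open=[(3,3) g=3 f=7, (3,4) g=2 f=7, (4,5) g=2 f=7, (5,3) g=1 f=5, (5,5) g=1 f=7, (6,4) g=1 f=7]; closed=[(4,3), (4,4), (5,4)]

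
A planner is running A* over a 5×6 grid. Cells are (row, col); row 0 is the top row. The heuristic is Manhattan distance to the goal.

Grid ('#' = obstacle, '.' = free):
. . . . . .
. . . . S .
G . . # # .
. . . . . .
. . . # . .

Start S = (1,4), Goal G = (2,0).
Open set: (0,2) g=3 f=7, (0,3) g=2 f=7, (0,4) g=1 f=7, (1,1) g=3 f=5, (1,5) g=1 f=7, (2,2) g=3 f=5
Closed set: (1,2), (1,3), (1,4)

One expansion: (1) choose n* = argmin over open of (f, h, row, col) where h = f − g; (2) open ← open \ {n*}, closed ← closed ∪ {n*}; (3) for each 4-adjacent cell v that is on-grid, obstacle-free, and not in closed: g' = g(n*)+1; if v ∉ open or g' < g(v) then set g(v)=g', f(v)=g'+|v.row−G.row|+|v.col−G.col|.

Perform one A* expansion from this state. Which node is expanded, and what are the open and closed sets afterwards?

step 1: expand (1,1) (f=5, h=2) → closed; open now [(0,1) g=4 f=7, (0,2) g=3 f=7, (0,3) g=2 f=7, (0,4) g=1 f=7, (1,0) g=4 f=5, (1,5) g=1 f=7, (2,1) g=4 f=5, (2,2) g=3 f=5]

expanded=(1,1); open=[(0,1) g=4 f=7, (0,2) g=3 f=7, (0,3) g=2 f=7, (0,4) g=1 f=7, (1,0) g=4 f=5, (1,5) g=1 f=7, (2,1) g=4 f=5, (2,2) g=3 f=5]; closed=[(1,1), (1,2), (1,3), (1,4)]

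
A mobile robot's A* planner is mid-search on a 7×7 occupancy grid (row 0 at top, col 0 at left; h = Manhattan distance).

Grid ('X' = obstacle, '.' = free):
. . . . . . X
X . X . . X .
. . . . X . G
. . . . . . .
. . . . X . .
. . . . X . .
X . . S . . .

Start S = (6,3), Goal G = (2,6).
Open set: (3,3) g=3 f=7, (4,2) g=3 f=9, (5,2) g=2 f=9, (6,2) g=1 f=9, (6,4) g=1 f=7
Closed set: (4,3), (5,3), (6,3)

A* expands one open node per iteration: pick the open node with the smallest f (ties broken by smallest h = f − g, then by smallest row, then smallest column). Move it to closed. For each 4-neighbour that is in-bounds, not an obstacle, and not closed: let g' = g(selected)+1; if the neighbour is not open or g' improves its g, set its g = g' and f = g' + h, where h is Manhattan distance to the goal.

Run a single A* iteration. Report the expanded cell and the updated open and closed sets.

expanded=(3,3); open=[(2,3) g=4 f=7, (3,2) g=4 f=9, (3,4) g=4 f=7, (4,2) g=3 f=9, (5,2) g=2 f=9, (6,2) g=1 f=9, (6,4) g=1 f=7]; closed=[(3,3), (4,3), (5,3), (6,3)]

step 1: expand (3,3) (f=7, h=4) → closed; open now [(2,3) g=4 f=7, (3,2) g=4 f=9, (3,4) g=4 f=7, (4,2) g=3 f=9, (5,2) g=2 f=9, (6,2) g=1 f=9, (6,4) g=1 f=7]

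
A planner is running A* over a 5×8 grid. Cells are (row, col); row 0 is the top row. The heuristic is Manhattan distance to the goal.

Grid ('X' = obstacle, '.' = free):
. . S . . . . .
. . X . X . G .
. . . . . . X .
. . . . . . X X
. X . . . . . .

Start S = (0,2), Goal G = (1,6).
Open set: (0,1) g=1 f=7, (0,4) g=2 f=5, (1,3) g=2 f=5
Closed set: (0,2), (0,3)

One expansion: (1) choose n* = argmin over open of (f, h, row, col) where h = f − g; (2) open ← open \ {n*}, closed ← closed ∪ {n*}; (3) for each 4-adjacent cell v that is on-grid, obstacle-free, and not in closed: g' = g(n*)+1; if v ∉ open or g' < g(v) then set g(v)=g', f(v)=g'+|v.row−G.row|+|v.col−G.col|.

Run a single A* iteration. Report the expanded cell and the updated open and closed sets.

expanded=(0,4); open=[(0,1) g=1 f=7, (0,5) g=3 f=5, (1,3) g=2 f=5]; closed=[(0,2), (0,3), (0,4)]

step 1: expand (0,4) (f=5, h=3) → closed; open now [(0,1) g=1 f=7, (0,5) g=3 f=5, (1,3) g=2 f=5]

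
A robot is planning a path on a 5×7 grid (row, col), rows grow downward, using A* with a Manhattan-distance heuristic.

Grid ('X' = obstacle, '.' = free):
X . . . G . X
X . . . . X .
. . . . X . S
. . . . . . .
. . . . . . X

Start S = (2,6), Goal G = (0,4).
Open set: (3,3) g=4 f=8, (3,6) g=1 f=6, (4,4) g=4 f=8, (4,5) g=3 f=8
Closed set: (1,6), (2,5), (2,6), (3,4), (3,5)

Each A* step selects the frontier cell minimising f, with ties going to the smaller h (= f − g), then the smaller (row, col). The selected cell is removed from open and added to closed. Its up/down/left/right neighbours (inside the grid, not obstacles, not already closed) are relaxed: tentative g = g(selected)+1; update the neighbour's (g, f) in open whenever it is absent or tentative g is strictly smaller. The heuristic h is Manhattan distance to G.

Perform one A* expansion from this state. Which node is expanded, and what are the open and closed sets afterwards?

step 1: expand (3,6) (f=6, h=5) → closed; open now [(3,3) g=4 f=8, (4,4) g=4 f=8, (4,5) g=3 f=8]

expanded=(3,6); open=[(3,3) g=4 f=8, (4,4) g=4 f=8, (4,5) g=3 f=8]; closed=[(1,6), (2,5), (2,6), (3,4), (3,5), (3,6)]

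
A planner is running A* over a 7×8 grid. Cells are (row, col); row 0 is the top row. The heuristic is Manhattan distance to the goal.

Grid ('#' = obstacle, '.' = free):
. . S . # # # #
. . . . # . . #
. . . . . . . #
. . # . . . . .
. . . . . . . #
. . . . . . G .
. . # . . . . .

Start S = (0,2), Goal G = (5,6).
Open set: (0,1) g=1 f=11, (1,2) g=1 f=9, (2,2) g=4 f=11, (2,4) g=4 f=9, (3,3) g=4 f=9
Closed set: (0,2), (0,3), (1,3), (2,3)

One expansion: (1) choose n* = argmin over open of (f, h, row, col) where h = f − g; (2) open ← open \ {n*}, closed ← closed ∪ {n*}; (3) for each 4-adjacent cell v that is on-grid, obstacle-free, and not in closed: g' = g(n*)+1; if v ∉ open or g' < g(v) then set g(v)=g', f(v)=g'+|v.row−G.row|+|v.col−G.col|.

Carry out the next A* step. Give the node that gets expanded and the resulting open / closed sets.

expanded=(2,4); open=[(0,1) g=1 f=11, (1,2) g=1 f=9, (2,2) g=4 f=11, (2,5) g=5 f=9, (3,3) g=4 f=9, (3,4) g=5 f=9]; closed=[(0,2), (0,3), (1,3), (2,3), (2,4)]

step 1: expand (2,4) (f=9, h=5) → closed; open now [(0,1) g=1 f=11, (1,2) g=1 f=9, (2,2) g=4 f=11, (2,5) g=5 f=9, (3,3) g=4 f=9, (3,4) g=5 f=9]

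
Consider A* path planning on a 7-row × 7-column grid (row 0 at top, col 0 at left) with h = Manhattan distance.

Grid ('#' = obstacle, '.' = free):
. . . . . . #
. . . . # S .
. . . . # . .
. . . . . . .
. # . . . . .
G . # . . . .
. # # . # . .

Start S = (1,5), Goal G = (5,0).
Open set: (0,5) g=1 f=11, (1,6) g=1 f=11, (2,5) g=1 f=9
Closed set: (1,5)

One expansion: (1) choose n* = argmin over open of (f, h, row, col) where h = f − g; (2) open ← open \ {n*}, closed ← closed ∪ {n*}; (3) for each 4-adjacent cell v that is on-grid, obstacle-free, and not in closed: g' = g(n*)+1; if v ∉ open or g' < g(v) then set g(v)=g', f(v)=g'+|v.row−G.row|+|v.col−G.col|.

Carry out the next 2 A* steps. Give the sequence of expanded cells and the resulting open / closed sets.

step 1: expand (2,5) (f=9, h=8) → closed; open now [(0,5) g=1 f=11, (1,6) g=1 f=11, (2,6) g=2 f=11, (3,5) g=2 f=9]
step 2: expand (3,5) (f=9, h=7) → closed; open now [(0,5) g=1 f=11, (1,6) g=1 f=11, (2,6) g=2 f=11, (3,4) g=3 f=9, (3,6) g=3 f=11, (4,5) g=3 f=9]

order=[(2,5) → (3,5)]; open=[(0,5) g=1 f=11, (1,6) g=1 f=11, (2,6) g=2 f=11, (3,4) g=3 f=9, (3,6) g=3 f=11, (4,5) g=3 f=9]; closed=[(1,5), (2,5), (3,5)]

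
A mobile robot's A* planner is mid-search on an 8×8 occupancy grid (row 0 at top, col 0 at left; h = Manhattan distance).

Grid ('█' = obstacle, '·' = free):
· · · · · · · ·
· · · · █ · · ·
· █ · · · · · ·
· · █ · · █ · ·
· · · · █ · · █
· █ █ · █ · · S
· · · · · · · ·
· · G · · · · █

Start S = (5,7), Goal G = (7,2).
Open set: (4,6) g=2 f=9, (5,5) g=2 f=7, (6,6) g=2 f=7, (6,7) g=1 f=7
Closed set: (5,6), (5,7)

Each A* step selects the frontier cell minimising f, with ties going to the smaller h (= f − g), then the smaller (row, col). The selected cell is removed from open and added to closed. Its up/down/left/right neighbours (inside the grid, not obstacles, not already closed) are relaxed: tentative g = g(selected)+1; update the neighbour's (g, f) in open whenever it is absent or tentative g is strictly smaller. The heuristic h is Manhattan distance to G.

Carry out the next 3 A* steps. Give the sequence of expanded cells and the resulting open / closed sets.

order=[(5,5) → (6,5) → (6,4)]; open=[(4,5) g=3 f=9, (4,6) g=2 f=9, (6,3) g=5 f=7, (6,6) g=2 f=7, (6,7) g=1 f=7, (7,4) g=5 f=7, (7,5) g=4 f=7]; closed=[(5,5), (5,6), (5,7), (6,4), (6,5)]

step 1: expand (5,5) (f=7, h=5) → closed; open now [(4,5) g=3 f=9, (4,6) g=2 f=9, (6,5) g=3 f=7, (6,6) g=2 f=7, (6,7) g=1 f=7]
step 2: expand (6,5) (f=7, h=4) → closed; open now [(4,5) g=3 f=9, (4,6) g=2 f=9, (6,4) g=4 f=7, (6,6) g=2 f=7, (6,7) g=1 f=7, (7,5) g=4 f=7]
step 3: expand (6,4) (f=7, h=3) → closed; open now [(4,5) g=3 f=9, (4,6) g=2 f=9, (6,3) g=5 f=7, (6,6) g=2 f=7, (6,7) g=1 f=7, (7,4) g=5 f=7, (7,5) g=4 f=7]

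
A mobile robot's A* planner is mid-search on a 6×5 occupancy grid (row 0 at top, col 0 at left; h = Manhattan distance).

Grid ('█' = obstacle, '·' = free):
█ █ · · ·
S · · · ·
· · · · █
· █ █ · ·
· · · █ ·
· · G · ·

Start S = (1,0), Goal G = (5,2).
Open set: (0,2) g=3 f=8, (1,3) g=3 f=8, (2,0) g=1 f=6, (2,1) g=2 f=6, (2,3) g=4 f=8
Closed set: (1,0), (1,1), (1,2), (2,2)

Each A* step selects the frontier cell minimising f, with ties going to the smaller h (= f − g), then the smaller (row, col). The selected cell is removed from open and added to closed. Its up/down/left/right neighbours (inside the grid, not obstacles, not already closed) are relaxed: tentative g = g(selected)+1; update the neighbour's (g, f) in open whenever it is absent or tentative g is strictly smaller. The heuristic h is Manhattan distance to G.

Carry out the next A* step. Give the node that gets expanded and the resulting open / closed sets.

step 1: expand (2,1) (f=6, h=4) → closed; open now [(0,2) g=3 f=8, (1,3) g=3 f=8, (2,0) g=1 f=6, (2,3) g=4 f=8]

expanded=(2,1); open=[(0,2) g=3 f=8, (1,3) g=3 f=8, (2,0) g=1 f=6, (2,3) g=4 f=8]; closed=[(1,0), (1,1), (1,2), (2,1), (2,2)]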